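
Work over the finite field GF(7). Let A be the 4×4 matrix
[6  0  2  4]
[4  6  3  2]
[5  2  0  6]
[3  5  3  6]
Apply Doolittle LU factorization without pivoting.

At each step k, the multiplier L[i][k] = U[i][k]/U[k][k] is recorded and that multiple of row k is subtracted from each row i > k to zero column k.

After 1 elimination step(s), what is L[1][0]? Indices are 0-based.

[col 0] pivot 6
  R1 -= 3*R0 → (0, 6, 4, 4)  (L[1][0] := 3)
  R2 -= 2*R0 → (0, 2, 3, 5)  (L[2][0] := 2)
  R3 -= 4*R0 → (0, 5, 2, 4)  (L[3][0] := 4)

L[1][0] = 3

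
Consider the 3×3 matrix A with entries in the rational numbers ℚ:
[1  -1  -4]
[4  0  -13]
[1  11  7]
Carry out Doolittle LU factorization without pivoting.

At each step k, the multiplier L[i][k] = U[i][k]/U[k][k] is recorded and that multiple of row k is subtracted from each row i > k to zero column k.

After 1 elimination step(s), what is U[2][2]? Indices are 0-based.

U[2][2] = 11

Step 1: pivot at (0,0) is 1.
  row1 ← row1 − (4)·row0  ⇒  L[1][0]=4, U row1=(0, 4, 3)
  row2 ← row2 − (1)·row0  ⇒  L[2][0]=1, U row2=(0, 12, 11)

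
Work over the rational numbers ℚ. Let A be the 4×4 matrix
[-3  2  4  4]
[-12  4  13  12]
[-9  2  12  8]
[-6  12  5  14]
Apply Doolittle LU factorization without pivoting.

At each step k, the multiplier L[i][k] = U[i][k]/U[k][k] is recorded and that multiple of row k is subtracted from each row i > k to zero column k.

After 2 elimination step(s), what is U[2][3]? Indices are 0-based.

Step 1: pivot at (0,0) is -3.
  row1 ← row1 − (4)·row0  ⇒  L[1][0]=4, U row1=(0, -4, -3, -4)
  row2 ← row2 − (3)·row0  ⇒  L[2][0]=3, U row2=(0, -4, 0, -4)
  row3 ← row3 − (2)·row0  ⇒  L[3][0]=2, U row3=(0, 8, -3, 6)
Step 2: pivot at (1,1) is -4.
  row2 ← row2 − (1)·row1  ⇒  L[2][1]=1, U row2=(0, 0, 3, 0)
  row3 ← row3 − (-2)·row1  ⇒  L[3][1]=-2, U row3=(0, 0, -9, -2)

U[2][3] = 0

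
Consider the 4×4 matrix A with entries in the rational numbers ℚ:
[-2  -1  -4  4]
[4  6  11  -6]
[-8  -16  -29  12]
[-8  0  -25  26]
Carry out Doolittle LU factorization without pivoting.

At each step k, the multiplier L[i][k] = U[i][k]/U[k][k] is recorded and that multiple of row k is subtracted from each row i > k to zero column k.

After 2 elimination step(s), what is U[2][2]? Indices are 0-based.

k=0: U[0][0]=-2
  eliminate (1,0): mult=-2, new row 1: (0, 4, 3, 2); set L[1][0]=-2
  eliminate (2,0): mult=4, new row 2: (0, -12, -13, -4); set L[2][0]=4
  eliminate (3,0): mult=4, new row 3: (0, 4, -9, 10); set L[3][0]=4
k=1: U[1][1]=4
  eliminate (2,1): mult=-3, new row 2: (0, 0, -4, 2); set L[2][1]=-3
  eliminate (3,1): mult=1, new row 3: (0, 0, -12, 8); set L[3][1]=1

U[2][2] = -4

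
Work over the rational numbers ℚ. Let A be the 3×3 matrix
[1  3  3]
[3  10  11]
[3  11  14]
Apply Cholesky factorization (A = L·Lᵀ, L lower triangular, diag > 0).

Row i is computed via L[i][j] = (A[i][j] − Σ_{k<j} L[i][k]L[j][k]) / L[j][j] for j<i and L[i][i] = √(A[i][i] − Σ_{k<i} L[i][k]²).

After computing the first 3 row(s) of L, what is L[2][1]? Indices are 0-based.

L[2][1] = 2

Step 1: L[0][0] = √(1) = 1.
  L[1][0] = (3) / L[0][0] = 3.
Step 2: L[1][1] = √(1) = 1.
  L[2][0] = (3) / L[0][0] = 3.
  L[2][1] = (2) / L[1][1] = 2.
Step 3: L[2][2] = √(1) = 1.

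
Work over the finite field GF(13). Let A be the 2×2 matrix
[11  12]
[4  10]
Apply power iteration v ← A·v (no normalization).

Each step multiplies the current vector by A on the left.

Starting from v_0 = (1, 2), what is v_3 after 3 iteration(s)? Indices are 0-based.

v_3 = (3, 5)

v_0 = (1, 2).
v_1 = A·v_0 = (9, 11).
v_2 = A·v_1 = (10, 3).
v_3 = A·v_2 = (3, 5).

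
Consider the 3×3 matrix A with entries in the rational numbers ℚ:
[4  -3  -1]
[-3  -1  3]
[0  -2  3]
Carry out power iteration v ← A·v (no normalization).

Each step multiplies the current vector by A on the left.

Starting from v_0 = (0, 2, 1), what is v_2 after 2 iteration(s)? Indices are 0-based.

v_0 = (0, 2, 1).
v_1 = A·v_0 = (-7, 1, -1).
v_2 = A·v_1 = (-30, 17, -5).

v_2 = (-30, 17, -5)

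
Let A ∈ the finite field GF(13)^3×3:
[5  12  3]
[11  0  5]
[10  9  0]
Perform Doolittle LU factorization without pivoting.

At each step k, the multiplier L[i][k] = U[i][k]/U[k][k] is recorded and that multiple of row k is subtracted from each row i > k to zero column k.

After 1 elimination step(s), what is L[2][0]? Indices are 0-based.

L[2][0] = 2

Step 1: pivot at (0,0) is 5.
  row1 ← row1 − (10)·row0  ⇒  L[1][0]=10, U row1=(0, 10, 1)
  row2 ← row2 − (2)·row0  ⇒  L[2][0]=2, U row2=(0, 11, 7)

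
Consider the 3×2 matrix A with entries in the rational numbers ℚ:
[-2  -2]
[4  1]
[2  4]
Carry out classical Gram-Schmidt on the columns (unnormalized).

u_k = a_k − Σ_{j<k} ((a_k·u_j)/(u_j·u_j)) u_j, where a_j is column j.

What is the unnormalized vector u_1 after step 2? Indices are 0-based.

u_1 = (-2/3, -5/3, 8/3)

Step 1: u_0 = a_0 = (-2, 4, 2).
Step 2: u_1 = a_1 − (2/3)·u_0 = (-2/3, -5/3, 8/3).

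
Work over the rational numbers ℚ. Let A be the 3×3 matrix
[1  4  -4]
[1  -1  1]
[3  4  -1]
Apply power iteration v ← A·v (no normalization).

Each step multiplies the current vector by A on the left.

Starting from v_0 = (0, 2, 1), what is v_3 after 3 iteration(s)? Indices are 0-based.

v_0 = (0, 2, 1).
v_1 = A·v_0 = (4, -1, 7).
v_2 = A·v_1 = (-28, 12, 1).
v_3 = A·v_2 = (16, -39, -37).

v_3 = (16, -39, -37)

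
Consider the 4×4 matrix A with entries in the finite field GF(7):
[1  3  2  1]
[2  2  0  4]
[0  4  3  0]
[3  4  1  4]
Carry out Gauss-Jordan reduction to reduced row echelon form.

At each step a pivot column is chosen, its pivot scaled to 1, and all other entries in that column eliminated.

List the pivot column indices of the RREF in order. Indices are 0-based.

pivot columns: 0, 1, 2, 3

step 1: normalize row 0 (÷1) = (1, 3, 2, 1)
  row 1: subtract 2×row0 = (0, 3, 3, 2)
  row 3: subtract 3×row0 = (0, 2, 2, 1)
step 2: normalize row 1 (÷3) = (0, 1, 1, 3)
  row 0: subtract 3×row1 = (1, 0, 6, 6)
  row 2: subtract 4×row1 = (0, 0, 6, 2)
  row 3: subtract 2×row1 = (0, 0, 0, 2)
step 3: normalize row 2 (÷6) = (0, 0, 1, 5)
  row 0: subtract 6×row2 = (1, 0, 0, 4)
  row 1: subtract 1×row2 = (0, 1, 0, 5)
step 4: normalize row 3 (÷2) = (0, 0, 0, 1)
  row 0: subtract 4×row3 = (1, 0, 0, 0)
  row 1: subtract 5×row3 = (0, 1, 0, 0)
  row 2: subtract 5×row3 = (0, 0, 1, 0)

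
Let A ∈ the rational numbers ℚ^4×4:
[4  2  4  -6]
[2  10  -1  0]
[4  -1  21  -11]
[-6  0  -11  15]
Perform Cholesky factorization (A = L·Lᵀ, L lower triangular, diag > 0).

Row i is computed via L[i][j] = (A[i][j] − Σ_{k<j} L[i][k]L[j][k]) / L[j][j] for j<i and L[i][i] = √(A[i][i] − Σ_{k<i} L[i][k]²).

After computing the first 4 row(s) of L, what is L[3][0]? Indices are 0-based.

L[3][0] = -3

Step 1: L[0][0] = √(4) = 2.
  L[1][0] = (2) / L[0][0] = 1.
Step 2: L[1][1] = √(9) = 3.
  L[2][0] = (4) / L[0][0] = 2.
  L[2][1] = (-3) / L[1][1] = -1.
Step 3: L[2][2] = √(16) = 4.
  L[3][0] = (-6) / L[0][0] = -3.
  L[3][1] = (3) / L[1][1] = 1.
  L[3][2] = (-4) / L[2][2] = -1.
Step 4: L[3][3] = √(4) = 2.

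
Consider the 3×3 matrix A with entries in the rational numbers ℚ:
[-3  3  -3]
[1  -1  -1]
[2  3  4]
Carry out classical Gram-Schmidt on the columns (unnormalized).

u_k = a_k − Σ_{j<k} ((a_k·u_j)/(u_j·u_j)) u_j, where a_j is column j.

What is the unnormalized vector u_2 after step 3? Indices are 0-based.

u_2 = (-3/5, -9/5, 0)

Step 1: u_0 = a_0 = (-3, 1, 2).
Step 2: u_1 = a_1 − (-2/7)·u_0 = (15/7, -5/7, 25/7).
Step 3: u_2 = a_2 − (8/7)·u_0 − (12/25)·u_1 = (-3/5, -9/5, 0).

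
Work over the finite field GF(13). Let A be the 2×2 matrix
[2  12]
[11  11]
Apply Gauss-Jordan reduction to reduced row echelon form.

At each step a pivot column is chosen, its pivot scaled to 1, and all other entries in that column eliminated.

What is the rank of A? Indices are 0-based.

step 1: normalize row 0 (÷2) = (1, 6)
  row 1: subtract 11×row0 = (0, 10)
step 2: normalize row 1 (÷10) = (0, 1)
  row 0: subtract 6×row1 = (1, 0)

rank = 2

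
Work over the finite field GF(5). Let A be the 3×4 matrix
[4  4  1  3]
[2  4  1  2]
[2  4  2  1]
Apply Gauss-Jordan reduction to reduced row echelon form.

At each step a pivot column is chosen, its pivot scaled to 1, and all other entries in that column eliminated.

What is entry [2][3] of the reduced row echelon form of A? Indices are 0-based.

M[2][3] = 4

[1] R0 /= 4  ⇒  (1, 1, 4, 2)
     R1 -= 2·R0  ⇒  (0, 2, 3, 3)
     R2 -= 2·R0  ⇒  (0, 2, 4, 2)
[2] R1 /= 2  ⇒  (0, 1, 4, 4)
     R0 -= 1·R1  ⇒  (1, 0, 0, 3)
     R2 -= 2·R1  ⇒  (0, 0, 1, 4)
[3] R2 /= 1  ⇒  (0, 0, 1, 4)
     R1 -= 4·R2  ⇒  (0, 1, 0, 3)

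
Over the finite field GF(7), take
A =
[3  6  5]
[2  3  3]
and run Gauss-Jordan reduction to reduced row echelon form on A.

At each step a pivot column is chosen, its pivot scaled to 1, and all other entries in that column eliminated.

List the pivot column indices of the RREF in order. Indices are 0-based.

pivot(0,0)=3: scale R0 → (1, 2, 4)
  clear (1,0): R1 −= (2)R0 → (0, 6, 2)
pivot(1,1)=6: scale R1 → (0, 1, 5)
  clear (0,1): R0 −= (2)R1 → (1, 0, 1)

pivot columns: 0, 1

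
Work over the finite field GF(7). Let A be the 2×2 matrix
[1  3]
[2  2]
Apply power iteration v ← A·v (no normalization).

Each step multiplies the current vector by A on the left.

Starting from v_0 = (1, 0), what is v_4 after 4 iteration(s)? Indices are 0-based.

v_0 = (1, 0).
v_1 = A·v_0 = (1, 2).
v_2 = A·v_1 = (0, 6).
v_3 = A·v_2 = (4, 5).
v_4 = A·v_3 = (5, 4).

v_4 = (5, 4)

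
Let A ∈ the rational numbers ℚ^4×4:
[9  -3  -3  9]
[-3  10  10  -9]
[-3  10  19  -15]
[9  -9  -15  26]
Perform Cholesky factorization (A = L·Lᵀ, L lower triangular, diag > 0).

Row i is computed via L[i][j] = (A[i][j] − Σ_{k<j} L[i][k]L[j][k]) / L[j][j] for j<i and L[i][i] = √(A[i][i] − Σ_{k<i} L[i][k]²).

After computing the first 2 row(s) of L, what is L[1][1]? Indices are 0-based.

Step 1: L[0][0] = √(9) = 3.
  L[1][0] = (-3) / L[0][0] = -1.
Step 2: L[1][1] = √(9) = 3.

L[1][1] = 3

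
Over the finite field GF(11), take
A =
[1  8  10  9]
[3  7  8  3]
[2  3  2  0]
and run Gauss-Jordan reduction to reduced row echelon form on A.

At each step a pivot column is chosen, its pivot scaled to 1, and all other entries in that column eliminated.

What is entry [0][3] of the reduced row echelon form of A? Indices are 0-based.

M[0][3] = 2

[1] R0 /= 1  ⇒  (1, 8, 10, 9)
     R1 -= 3·R0  ⇒  (0, 5, 0, 9)
     R2 -= 2·R0  ⇒  (0, 9, 4, 4)
[2] R1 /= 5  ⇒  (0, 1, 0, 4)
     R0 -= 8·R1  ⇒  (1, 0, 10, 10)
     R2 -= 9·R1  ⇒  (0, 0, 4, 1)
[3] R2 /= 4  ⇒  (0, 0, 1, 3)
     R0 -= 10·R2  ⇒  (1, 0, 0, 2)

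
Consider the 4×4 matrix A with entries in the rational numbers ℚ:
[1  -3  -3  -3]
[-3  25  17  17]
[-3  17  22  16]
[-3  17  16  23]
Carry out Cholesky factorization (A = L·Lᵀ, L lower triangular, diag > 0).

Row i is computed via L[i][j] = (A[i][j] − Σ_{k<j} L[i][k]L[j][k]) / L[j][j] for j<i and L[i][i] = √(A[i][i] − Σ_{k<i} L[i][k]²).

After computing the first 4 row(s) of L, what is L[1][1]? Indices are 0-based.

Step 1: L[0][0] = √(1) = 1.
  L[1][0] = (-3) / L[0][0] = -3.
Step 2: L[1][1] = √(16) = 4.
  L[2][0] = (-3) / L[0][0] = -3.
  L[2][1] = (8) / L[1][1] = 2.
Step 3: L[2][2] = √(9) = 3.
  L[3][0] = (-3) / L[0][0] = -3.
  L[3][1] = (8) / L[1][1] = 2.
  L[3][2] = (3) / L[2][2] = 1.
Step 4: L[3][3] = √(9) = 3.

L[1][1] = 4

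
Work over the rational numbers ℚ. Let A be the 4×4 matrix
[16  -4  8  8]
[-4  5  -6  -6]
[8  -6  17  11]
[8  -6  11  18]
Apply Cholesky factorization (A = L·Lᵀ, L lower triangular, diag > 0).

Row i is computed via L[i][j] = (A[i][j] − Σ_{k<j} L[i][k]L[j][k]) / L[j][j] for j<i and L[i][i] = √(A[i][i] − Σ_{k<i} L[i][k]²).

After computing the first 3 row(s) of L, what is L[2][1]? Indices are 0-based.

Step 1: L[0][0] = √(16) = 4.
  L[1][0] = (-4) / L[0][0] = -1.
Step 2: L[1][1] = √(4) = 2.
  L[2][0] = (8) / L[0][0] = 2.
  L[2][1] = (-4) / L[1][1] = -2.
Step 3: L[2][2] = √(9) = 3.

L[2][1] = -2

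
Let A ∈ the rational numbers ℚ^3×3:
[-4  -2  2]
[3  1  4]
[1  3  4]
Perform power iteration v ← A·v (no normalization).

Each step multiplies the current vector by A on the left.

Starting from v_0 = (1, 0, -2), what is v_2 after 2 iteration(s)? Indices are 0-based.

v_2 = (28, -57, -51)

v_0 = (1, 0, -2).
v_1 = A·v_0 = (-8, -5, -7).
v_2 = A·v_1 = (28, -57, -51).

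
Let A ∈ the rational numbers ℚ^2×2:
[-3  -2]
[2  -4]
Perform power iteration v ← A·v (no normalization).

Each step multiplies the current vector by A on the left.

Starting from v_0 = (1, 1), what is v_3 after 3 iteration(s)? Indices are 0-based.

v_0 = (1, 1).
v_1 = A·v_0 = (-5, -2).
v_2 = A·v_1 = (19, -2).
v_3 = A·v_2 = (-53, 46).

v_3 = (-53, 46)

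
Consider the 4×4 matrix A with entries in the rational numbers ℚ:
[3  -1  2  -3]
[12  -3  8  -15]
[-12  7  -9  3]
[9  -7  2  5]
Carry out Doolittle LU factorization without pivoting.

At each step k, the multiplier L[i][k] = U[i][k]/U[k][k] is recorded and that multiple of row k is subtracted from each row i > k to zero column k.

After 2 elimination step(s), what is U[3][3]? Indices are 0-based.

Step 1: pivot at (0,0) is 3.
  row1 ← row1 − (4)·row0  ⇒  L[1][0]=4, U row1=(0, 1, 0, -3)
  row2 ← row2 − (-4)·row0  ⇒  L[2][0]=-4, U row2=(0, 3, -1, -9)
  row3 ← row3 − (3)·row0  ⇒  L[3][0]=3, U row3=(0, -4, -4, 14)
Step 2: pivot at (1,1) is 1.
  row2 ← row2 − (3)·row1  ⇒  L[2][1]=3, U row2=(0, 0, -1, 0)
  row3 ← row3 − (-4)·row1  ⇒  L[3][1]=-4, U row3=(0, 0, -4, 2)

U[3][3] = 2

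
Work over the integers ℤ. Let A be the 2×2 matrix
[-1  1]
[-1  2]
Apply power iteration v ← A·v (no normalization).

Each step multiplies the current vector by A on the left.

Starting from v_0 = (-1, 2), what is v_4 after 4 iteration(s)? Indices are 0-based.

v_4 = (7, 19)

v_0 = (-1, 2).
v_1 = A·v_0 = (3, 5).
v_2 = A·v_1 = (2, 7).
v_3 = A·v_2 = (5, 12).
v_4 = A·v_3 = (7, 19).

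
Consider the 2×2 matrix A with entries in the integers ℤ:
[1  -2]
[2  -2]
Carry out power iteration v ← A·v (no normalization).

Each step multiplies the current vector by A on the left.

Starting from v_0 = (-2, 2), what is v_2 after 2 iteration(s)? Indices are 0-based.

v_2 = (10, 4)

v_0 = (-2, 2).
v_1 = A·v_0 = (-6, -8).
v_2 = A·v_1 = (10, 4).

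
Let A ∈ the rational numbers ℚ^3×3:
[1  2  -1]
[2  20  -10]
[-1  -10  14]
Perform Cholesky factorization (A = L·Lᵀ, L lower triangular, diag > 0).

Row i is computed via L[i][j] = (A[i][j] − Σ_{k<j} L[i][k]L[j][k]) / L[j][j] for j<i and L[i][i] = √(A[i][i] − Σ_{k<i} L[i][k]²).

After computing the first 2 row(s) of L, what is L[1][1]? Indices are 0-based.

L[1][1] = 4

Step 1: L[0][0] = √(1) = 1.
  L[1][0] = (2) / L[0][0] = 2.
Step 2: L[1][1] = √(16) = 4.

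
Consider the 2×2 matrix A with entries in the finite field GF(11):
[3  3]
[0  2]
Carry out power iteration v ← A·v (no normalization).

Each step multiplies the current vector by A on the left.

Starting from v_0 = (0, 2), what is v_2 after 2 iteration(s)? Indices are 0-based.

v_2 = (8, 8)

v_0 = (0, 2).
v_1 = A·v_0 = (6, 4).
v_2 = A·v_1 = (8, 8).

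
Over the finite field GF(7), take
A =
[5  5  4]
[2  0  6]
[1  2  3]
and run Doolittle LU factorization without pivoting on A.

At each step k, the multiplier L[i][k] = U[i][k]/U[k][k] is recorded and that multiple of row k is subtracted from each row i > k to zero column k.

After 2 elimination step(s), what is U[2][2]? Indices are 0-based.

[col 0] pivot 5
  R1 -= 6*R0 → (0, 5, 3)  (L[1][0] := 6)
  R2 -= 3*R0 → (0, 1, 5)  (L[2][0] := 3)
[col 1] pivot 5
  R2 -= 3*R1 → (0, 0, 3)  (L[2][1] := 3)

U[2][2] = 3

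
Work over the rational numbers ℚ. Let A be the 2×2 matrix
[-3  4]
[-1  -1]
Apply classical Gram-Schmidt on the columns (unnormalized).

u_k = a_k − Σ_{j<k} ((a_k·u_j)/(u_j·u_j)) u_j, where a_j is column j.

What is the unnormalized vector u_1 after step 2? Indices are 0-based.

Step 1: u_0 = a_0 = (-3, -1).
Step 2: u_1 = a_1 − (-11/10)·u_0 = (7/10, -21/10).

u_1 = (7/10, -21/10)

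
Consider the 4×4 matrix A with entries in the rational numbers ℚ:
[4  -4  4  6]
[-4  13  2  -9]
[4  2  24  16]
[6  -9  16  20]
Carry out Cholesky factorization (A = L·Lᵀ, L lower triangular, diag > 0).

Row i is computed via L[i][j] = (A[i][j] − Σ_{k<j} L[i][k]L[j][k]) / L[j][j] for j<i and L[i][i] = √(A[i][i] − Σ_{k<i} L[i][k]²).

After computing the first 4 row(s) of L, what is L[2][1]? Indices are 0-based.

L[2][1] = 2

Step 1: L[0][0] = √(4) = 2.
  L[1][0] = (-4) / L[0][0] = -2.
Step 2: L[1][1] = √(9) = 3.
  L[2][0] = (4) / L[0][0] = 2.
  L[2][1] = (6) / L[1][1] = 2.
Step 3: L[2][2] = √(16) = 4.
  L[3][0] = (6) / L[0][0] = 3.
  L[3][1] = (-3) / L[1][1] = -1.
  L[3][2] = (12) / L[2][2] = 3.
Step 4: L[3][3] = √(1) = 1.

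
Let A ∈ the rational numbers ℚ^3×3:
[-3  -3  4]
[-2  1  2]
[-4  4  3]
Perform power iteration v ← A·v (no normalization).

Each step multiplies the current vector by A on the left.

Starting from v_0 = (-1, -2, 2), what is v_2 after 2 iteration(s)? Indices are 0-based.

v_2 = (-55, -26, -46)

v_0 = (-1, -2, 2).
v_1 = A·v_0 = (17, 4, 2).
v_2 = A·v_1 = (-55, -26, -46).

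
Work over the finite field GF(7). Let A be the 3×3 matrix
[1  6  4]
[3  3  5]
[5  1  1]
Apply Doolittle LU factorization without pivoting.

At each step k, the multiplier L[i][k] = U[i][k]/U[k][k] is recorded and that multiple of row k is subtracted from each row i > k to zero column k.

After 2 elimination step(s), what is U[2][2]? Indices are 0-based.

k=0: U[0][0]=1
  eliminate (1,0): mult=3, new row 1: (0, 6, 0); set L[1][0]=3
  eliminate (2,0): mult=5, new row 2: (0, 6, 2); set L[2][0]=5
k=1: U[1][1]=6
  eliminate (2,1): mult=1, new row 2: (0, 0, 2); set L[2][1]=1

U[2][2] = 2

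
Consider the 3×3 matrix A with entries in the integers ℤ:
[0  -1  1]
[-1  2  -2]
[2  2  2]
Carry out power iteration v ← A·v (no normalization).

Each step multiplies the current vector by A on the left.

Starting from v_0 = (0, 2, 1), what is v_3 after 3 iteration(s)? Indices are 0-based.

v_3 = (21, -46, 22)

v_0 = (0, 2, 1).
v_1 = A·v_0 = (-1, 2, 6).
v_2 = A·v_1 = (4, -7, 14).
v_3 = A·v_2 = (21, -46, 22).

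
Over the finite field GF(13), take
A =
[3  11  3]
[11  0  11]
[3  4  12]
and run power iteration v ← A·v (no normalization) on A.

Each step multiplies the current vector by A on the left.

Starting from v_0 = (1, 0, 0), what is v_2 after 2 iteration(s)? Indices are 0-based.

v_0 = (1, 0, 0).
v_1 = A·v_0 = (3, 11, 3).
v_2 = A·v_1 = (9, 1, 11).

v_2 = (9, 1, 11)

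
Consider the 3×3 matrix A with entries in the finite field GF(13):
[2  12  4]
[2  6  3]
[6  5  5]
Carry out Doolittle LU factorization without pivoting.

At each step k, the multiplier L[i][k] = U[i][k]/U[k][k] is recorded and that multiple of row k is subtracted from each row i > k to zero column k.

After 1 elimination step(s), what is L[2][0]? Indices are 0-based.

Step 1: pivot at (0,0) is 2.
  row1 ← row1 − (1)·row0  ⇒  L[1][0]=1, U row1=(0, 7, 12)
  row2 ← row2 − (3)·row0  ⇒  L[2][0]=3, U row2=(0, 8, 6)

L[2][0] = 3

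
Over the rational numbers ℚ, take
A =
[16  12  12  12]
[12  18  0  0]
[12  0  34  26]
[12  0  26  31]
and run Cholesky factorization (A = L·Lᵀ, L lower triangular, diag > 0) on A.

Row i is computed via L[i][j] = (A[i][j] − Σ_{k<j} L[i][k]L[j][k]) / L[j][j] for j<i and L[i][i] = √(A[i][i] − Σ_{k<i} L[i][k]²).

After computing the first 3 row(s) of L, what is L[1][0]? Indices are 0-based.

L[1][0] = 3

Step 1: L[0][0] = √(16) = 4.
  L[1][0] = (12) / L[0][0] = 3.
Step 2: L[1][1] = √(9) = 3.
  L[2][0] = (12) / L[0][0] = 3.
  L[2][1] = (-9) / L[1][1] = -3.
Step 3: L[2][2] = √(16) = 4.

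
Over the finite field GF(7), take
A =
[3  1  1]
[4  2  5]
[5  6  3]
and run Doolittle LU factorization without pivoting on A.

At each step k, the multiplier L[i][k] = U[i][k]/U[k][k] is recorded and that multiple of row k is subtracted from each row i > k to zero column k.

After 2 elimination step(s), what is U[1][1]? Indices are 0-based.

k=0: U[0][0]=3
  eliminate (1,0): mult=6, new row 1: (0, 3, 6); set L[1][0]=6
  eliminate (2,0): mult=4, new row 2: (0, 2, 6); set L[2][0]=4
k=1: U[1][1]=3
  eliminate (2,1): mult=3, new row 2: (0, 0, 2); set L[2][1]=3

U[1][1] = 3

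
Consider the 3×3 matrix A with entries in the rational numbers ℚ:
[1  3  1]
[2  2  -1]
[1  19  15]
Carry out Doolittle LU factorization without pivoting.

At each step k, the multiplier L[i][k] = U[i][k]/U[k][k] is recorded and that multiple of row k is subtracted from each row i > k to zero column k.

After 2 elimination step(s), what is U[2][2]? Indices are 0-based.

U[2][2] = 2

Step 1: pivot at (0,0) is 1.
  row1 ← row1 − (2)·row0  ⇒  L[1][0]=2, U row1=(0, -4, -3)
  row2 ← row2 − (1)·row0  ⇒  L[2][0]=1, U row2=(0, 16, 14)
Step 2: pivot at (1,1) is -4.
  row2 ← row2 − (-4)·row1  ⇒  L[2][1]=-4, U row2=(0, 0, 2)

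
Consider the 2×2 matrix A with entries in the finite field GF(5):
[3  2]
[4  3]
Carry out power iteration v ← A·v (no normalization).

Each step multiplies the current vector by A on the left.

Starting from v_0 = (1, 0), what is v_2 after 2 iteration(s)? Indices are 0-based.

v_0 = (1, 0).
v_1 = A·v_0 = (3, 4).
v_2 = A·v_1 = (2, 4).

v_2 = (2, 4)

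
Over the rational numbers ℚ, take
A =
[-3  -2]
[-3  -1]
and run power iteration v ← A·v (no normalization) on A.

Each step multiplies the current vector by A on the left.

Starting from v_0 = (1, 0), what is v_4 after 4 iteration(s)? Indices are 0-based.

v_0 = (1, 0).
v_1 = A·v_0 = (-3, -3).
v_2 = A·v_1 = (15, 12).
v_3 = A·v_2 = (-69, -57).
v_4 = A·v_3 = (321, 264).

v_4 = (321, 264)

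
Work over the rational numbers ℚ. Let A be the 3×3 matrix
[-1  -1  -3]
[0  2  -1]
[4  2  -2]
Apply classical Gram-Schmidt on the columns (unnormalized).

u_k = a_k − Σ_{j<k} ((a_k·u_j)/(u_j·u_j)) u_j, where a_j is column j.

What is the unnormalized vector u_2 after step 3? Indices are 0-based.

u_2 = (-10/3, -5/6, -5/6)

Step 1: u_0 = a_0 = (-1, 0, 4).
Step 2: u_1 = a_1 − (9/17)·u_0 = (-8/17, 2, -2/17).
Step 3: u_2 = a_2 − (-5/17)·u_0 − (-1/12)·u_1 = (-10/3, -5/6, -5/6).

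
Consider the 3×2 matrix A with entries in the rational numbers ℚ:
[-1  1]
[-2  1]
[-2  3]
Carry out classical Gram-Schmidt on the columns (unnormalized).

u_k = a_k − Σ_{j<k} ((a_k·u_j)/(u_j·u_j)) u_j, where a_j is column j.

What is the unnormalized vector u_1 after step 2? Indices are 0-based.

u_1 = (0, -1, 1)

Step 1: u_0 = a_0 = (-1, -2, -2).
Step 2: u_1 = a_1 − (-1)·u_0 = (0, -1, 1).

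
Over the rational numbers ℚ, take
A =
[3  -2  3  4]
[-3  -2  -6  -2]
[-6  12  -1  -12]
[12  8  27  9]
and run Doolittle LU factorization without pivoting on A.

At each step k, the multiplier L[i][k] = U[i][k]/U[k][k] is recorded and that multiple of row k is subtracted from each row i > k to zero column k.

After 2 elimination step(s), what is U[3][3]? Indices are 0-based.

U[3][3] = 1

[col 0] pivot 3
  R1 -= -1*R0 → (0, -4, -3, 2)  (L[1][0] := -1)
  R2 -= -2*R0 → (0, 8, 5, -4)  (L[2][0] := -2)
  R3 -= 4*R0 → (0, 16, 15, -7)  (L[3][0] := 4)
[col 1] pivot -4
  R2 -= -2*R1 → (0, 0, -1, 0)  (L[2][1] := -2)
  R3 -= -4*R1 → (0, 0, 3, 1)  (L[3][1] := -4)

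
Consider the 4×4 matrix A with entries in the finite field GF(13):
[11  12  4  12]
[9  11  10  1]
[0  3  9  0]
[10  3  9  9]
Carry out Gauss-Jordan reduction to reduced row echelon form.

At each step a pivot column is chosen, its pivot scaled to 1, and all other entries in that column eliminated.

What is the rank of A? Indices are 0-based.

rank = 4

[1] R0 /= 11  ⇒  (1, 7, 11, 7)
     R1 -= 9·R0  ⇒  (0, 0, 2, 3)
     R3 -= 10·R0  ⇒  (0, 11, 3, 4)
[2] R1 <-> R2
[2] R1 /= 3  ⇒  (0, 1, 3, 0)
     R0 -= 7·R1  ⇒  (1, 0, 3, 7)
     R3 -= 11·R1  ⇒  (0, 0, 9, 4)
[3] R2 /= 2  ⇒  (0, 0, 1, 8)
     R0 -= 3·R2  ⇒  (1, 0, 0, 9)
     R1 -= 3·R2  ⇒  (0, 1, 0, 2)
     R3 -= 9·R2  ⇒  (0, 0, 0, 10)
[4] R3 /= 10  ⇒  (0, 0, 0, 1)
     R0 -= 9·R3  ⇒  (1, 0, 0, 0)
     R1 -= 2·R3  ⇒  (0, 1, 0, 0)
     R2 -= 8·R3  ⇒  (0, 0, 1, 0)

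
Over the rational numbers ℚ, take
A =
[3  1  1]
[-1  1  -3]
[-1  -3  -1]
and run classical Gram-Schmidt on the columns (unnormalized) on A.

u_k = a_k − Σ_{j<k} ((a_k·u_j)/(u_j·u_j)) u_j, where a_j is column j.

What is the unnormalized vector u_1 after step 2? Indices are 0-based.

u_1 = (-4/11, 16/11, -28/11)

Step 1: u_0 = a_0 = (3, -1, -1).
Step 2: u_1 = a_1 − (5/11)·u_0 = (-4/11, 16/11, -28/11).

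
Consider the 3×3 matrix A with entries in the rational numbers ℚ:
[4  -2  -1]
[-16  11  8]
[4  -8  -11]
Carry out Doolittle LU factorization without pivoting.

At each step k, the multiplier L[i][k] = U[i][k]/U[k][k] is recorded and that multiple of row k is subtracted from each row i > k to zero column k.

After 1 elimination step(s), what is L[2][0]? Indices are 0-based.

[col 0] pivot 4
  R1 -= -4*R0 → (0, 3, 4)  (L[1][0] := -4)
  R2 -= 1*R0 → (0, -6, -10)  (L[2][0] := 1)

L[2][0] = 1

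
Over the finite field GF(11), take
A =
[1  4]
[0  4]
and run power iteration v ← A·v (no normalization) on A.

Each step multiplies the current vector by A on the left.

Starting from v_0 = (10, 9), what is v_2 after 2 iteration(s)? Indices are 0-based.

v_0 = (10, 9).
v_1 = A·v_0 = (2, 3).
v_2 = A·v_1 = (3, 1).

v_2 = (3, 1)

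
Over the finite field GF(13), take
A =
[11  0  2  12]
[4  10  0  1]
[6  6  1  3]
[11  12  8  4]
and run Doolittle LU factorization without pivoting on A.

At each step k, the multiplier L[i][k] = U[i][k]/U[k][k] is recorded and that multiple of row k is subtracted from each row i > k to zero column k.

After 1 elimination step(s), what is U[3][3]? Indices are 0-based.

U[3][3] = 5

Step 1: pivot at (0,0) is 11.
  row1 ← row1 − (11)·row0  ⇒  L[1][0]=11, U row1=(0, 10, 4, 12)
  row2 ← row2 − (10)·row0  ⇒  L[2][0]=10, U row2=(0, 6, 7, 0)
  row3 ← row3 − (1)·row0  ⇒  L[3][0]=1, U row3=(0, 12, 6, 5)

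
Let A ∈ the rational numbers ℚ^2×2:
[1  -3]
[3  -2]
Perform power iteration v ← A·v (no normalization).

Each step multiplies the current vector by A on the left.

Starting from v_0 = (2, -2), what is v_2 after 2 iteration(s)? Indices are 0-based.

v_0 = (2, -2).
v_1 = A·v_0 = (8, 10).
v_2 = A·v_1 = (-22, 4).

v_2 = (-22, 4)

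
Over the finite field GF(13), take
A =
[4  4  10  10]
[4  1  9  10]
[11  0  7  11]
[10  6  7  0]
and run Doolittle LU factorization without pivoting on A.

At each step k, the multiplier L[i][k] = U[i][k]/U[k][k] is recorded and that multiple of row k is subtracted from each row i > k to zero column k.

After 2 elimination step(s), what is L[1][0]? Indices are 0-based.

L[1][0] = 1

k=0: U[0][0]=4
  eliminate (1,0): mult=1, new row 1: (0, 10, 12, 0); set L[1][0]=1
  eliminate (2,0): mult=6, new row 2: (0, 2, 12, 3); set L[2][0]=6
  eliminate (3,0): mult=9, new row 3: (0, 9, 8, 1); set L[3][0]=9
k=1: U[1][1]=10
  eliminate (2,1): mult=8, new row 2: (0, 0, 7, 3); set L[2][1]=8
  eliminate (3,1): mult=10, new row 3: (0, 0, 5, 1); set L[3][1]=10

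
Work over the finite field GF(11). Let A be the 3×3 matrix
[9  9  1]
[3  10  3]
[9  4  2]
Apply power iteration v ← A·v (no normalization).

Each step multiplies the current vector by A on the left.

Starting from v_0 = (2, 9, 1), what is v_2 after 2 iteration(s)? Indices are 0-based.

v_0 = (2, 9, 1).
v_1 = A·v_0 = (1, 0, 1).
v_2 = A·v_1 = (10, 6, 0).

v_2 = (10, 6, 0)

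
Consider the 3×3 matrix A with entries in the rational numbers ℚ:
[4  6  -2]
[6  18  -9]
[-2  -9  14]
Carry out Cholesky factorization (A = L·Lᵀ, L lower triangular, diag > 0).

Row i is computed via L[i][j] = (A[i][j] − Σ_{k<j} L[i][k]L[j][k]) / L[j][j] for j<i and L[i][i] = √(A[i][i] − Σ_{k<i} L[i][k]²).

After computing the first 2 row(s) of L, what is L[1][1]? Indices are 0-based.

Step 1: L[0][0] = √(4) = 2.
  L[1][0] = (6) / L[0][0] = 3.
Step 2: L[1][1] = √(9) = 3.

L[1][1] = 3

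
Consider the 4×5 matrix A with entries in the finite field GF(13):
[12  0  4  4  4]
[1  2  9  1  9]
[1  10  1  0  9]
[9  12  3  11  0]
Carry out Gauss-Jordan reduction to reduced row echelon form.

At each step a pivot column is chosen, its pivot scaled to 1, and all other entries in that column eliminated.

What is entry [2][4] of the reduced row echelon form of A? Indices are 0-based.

[1] R0 /= 12  ⇒  (1, 0, 9, 9, 9)
     R1 -= 1·R0  ⇒  (0, 2, 0, 5, 0)
     R2 -= 1·R0  ⇒  (0, 10, 5, 4, 0)
     R3 -= 9·R0  ⇒  (0, 12, 0, 8, 10)
[2] R1 /= 2  ⇒  (0, 1, 0, 9, 0)
     R2 -= 10·R1  ⇒  (0, 0, 5, 5, 0)
     R3 -= 12·R1  ⇒  (0, 0, 0, 4, 10)
[3] R2 /= 5  ⇒  (0, 0, 1, 1, 0)
     R0 -= 9·R2  ⇒  (1, 0, 0, 0, 9)
[4] R3 /= 4  ⇒  (0, 0, 0, 1, 9)
     R1 -= 9·R3  ⇒  (0, 1, 0, 0, 10)
     R2 -= 1·R3  ⇒  (0, 0, 1, 0, 4)

M[2][4] = 4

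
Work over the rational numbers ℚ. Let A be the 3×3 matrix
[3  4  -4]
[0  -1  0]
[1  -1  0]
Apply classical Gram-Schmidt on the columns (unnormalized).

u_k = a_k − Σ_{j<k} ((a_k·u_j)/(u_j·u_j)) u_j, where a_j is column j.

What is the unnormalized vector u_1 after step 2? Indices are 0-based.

u_1 = (7/10, -1, -21/10)

Step 1: u_0 = a_0 = (3, 0, 1).
Step 2: u_1 = a_1 − (11/10)·u_0 = (7/10, -1, -21/10).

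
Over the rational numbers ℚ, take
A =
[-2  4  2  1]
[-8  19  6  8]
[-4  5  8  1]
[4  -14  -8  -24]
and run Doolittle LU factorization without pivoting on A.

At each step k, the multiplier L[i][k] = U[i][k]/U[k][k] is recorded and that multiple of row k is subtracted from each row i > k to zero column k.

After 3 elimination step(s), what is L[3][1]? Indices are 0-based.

Step 1: pivot at (0,0) is -2.
  row1 ← row1 − (4)·row0  ⇒  L[1][0]=4, U row1=(0, 3, -2, 4)
  row2 ← row2 − (2)·row0  ⇒  L[2][0]=2, U row2=(0, -3, 4, -1)
  row3 ← row3 − (-2)·row0  ⇒  L[3][0]=-2, U row3=(0, -6, -4, -22)
Step 2: pivot at (1,1) is 3.
  row2 ← row2 − (-1)·row1  ⇒  L[2][1]=-1, U row2=(0, 0, 2, 3)
  row3 ← row3 − (-2)·row1  ⇒  L[3][1]=-2, U row3=(0, 0, -8, -14)
Step 3: pivot at (2,2) is 2.
  row3 ← row3 − (-4)·row2  ⇒  L[3][2]=-4, U row3=(0, 0, 0, -2)

L[3][1] = -2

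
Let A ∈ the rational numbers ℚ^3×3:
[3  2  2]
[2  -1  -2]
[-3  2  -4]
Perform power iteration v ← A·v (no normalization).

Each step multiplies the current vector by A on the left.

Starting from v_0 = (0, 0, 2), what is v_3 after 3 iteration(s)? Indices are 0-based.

v_3 = (44, -76, 44)

v_0 = (0, 0, 2).
v_1 = A·v_0 = (4, -4, -8).
v_2 = A·v_1 = (-12, 28, 12).
v_3 = A·v_2 = (44, -76, 44).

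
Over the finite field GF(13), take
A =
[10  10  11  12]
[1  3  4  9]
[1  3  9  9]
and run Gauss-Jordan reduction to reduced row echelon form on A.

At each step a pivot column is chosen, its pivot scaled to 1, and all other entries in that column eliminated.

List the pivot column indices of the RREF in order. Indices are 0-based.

pivot columns: 0, 1, 2

pivot(0,0)=10: scale R0 → (1, 1, 5, 9)
  clear (1,0): R1 −= (1)R0 → (0, 2, 12, 0)
  clear (2,0): R2 −= (1)R0 → (0, 2, 4, 0)
pivot(1,1)=2: scale R1 → (0, 1, 6, 0)
  clear (0,1): R0 −= (1)R1 → (1, 0, 12, 9)
  clear (2,1): R2 −= (2)R1 → (0, 0, 5, 0)
pivot(2,2)=5: scale R2 → (0, 0, 1, 0)
  clear (0,2): R0 −= (12)R2 → (1, 0, 0, 9)
  clear (1,2): R1 −= (6)R2 → (0, 1, 0, 0)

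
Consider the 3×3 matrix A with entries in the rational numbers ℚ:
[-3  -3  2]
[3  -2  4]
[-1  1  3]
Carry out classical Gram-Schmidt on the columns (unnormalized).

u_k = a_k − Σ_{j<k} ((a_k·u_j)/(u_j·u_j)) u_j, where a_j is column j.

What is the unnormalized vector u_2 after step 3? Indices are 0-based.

Step 1: u_0 = a_0 = (-3, 3, -1).
Step 2: u_1 = a_1 − (2/19)·u_0 = (-51/19, -44/19, 21/19).
Step 3: u_2 = a_2 − (3/19)·u_0 − (-215/262)·u_1 = (71/262, 213/131, 1065/262).

u_2 = (71/262, 213/131, 1065/262)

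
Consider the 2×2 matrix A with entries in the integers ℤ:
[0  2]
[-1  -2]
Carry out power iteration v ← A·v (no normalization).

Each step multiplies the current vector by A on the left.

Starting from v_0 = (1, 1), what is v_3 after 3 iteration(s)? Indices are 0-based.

v_0 = (1, 1).
v_1 = A·v_0 = (2, -3).
v_2 = A·v_1 = (-6, 4).
v_3 = A·v_2 = (8, -2).

v_3 = (8, -2)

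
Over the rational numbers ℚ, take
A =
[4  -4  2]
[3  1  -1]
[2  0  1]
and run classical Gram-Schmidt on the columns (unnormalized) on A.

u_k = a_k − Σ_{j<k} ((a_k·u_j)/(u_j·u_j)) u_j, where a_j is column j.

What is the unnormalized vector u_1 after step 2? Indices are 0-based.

u_1 = (-64/29, 68/29, 26/29)

Step 1: u_0 = a_0 = (4, 3, 2).
Step 2: u_1 = a_1 − (-13/29)·u_0 = (-64/29, 68/29, 26/29).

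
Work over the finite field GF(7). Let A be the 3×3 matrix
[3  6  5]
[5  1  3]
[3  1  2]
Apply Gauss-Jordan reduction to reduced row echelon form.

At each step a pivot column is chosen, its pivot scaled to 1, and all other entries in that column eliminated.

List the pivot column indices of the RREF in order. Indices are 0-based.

step 1: normalize row 0 (÷3) = (1, 2, 4)
  row 1: subtract 5×row0 = (0, 5, 4)
  row 2: subtract 3×row0 = (0, 2, 4)
step 2: normalize row 1 (÷5) = (0, 1, 5)
  row 0: subtract 2×row1 = (1, 0, 1)
  row 2: subtract 2×row1 = (0, 0, 1)
step 3: normalize row 2 (÷1) = (0, 0, 1)
  row 0: subtract 1×row2 = (1, 0, 0)
  row 1: subtract 5×row2 = (0, 1, 0)

pivot columns: 0, 1, 2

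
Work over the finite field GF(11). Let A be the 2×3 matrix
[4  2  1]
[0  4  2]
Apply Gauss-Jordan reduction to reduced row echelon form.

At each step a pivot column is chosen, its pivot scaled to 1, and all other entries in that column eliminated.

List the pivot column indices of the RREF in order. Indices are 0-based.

pivot columns: 0, 1

[1] R0 /= 4  ⇒  (1, 6, 3)
[2] R1 /= 4  ⇒  (0, 1, 6)
     R0 -= 6·R1  ⇒  (1, 0, 0)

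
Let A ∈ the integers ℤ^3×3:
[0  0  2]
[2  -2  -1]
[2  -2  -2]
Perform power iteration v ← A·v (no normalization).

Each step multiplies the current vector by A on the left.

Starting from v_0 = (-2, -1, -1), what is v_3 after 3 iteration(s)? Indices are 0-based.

v_3 = (-4, 6, 8)

v_0 = (-2, -1, -1).
v_1 = A·v_0 = (-2, -1, 0).
v_2 = A·v_1 = (0, -2, -2).
v_3 = A·v_2 = (-4, 6, 8).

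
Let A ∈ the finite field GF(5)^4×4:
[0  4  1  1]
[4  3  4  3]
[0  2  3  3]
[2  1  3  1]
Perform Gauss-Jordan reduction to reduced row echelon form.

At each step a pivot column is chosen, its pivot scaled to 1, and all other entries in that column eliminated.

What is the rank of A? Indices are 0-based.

step 1: exchange rows 0,1
step 1: normalize row 0 (÷4) = (1, 2, 1, 2)
  row 3: subtract 2×row0 = (0, 2, 1, 2)
step 2: normalize row 1 (÷4) = (0, 1, 4, 4)
  row 0: subtract 2×row1 = (1, 0, 3, 4)
  row 2: subtract 2×row1 = (0, 0, 0, 0)
  row 3: subtract 2×row1 = (0, 0, 3, 4)
step 3: exchange rows 2,3
step 3: normalize row 2 (÷3) = (0, 0, 1, 3)
  row 0: subtract 3×row2 = (1, 0, 0, 0)
  row 1: subtract 4×row2 = (0, 1, 0, 2)
skip col 3 (zero from row 3)

rank = 3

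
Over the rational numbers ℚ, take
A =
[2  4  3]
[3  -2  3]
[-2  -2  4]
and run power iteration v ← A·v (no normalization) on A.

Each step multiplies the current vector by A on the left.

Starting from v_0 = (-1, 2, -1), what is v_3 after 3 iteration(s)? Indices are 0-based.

v_3 = (-90, -208, 42)

v_0 = (-1, 2, -1).
v_1 = A·v_0 = (3, -10, -6).
v_2 = A·v_1 = (-52, 11, -10).
v_3 = A·v_2 = (-90, -208, 42).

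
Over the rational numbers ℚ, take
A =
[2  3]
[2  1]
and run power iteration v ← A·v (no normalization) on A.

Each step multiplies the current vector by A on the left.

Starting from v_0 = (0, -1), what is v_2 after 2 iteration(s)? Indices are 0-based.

v_2 = (-9, -7)

v_0 = (0, -1).
v_1 = A·v_0 = (-3, -1).
v_2 = A·v_1 = (-9, -7).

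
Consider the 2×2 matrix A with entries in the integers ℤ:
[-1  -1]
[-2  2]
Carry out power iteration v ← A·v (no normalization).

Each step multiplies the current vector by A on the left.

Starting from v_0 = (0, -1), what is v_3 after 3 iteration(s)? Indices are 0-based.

v_0 = (0, -1).
v_1 = A·v_0 = (1, -2).
v_2 = A·v_1 = (1, -6).
v_3 = A·v_2 = (5, -14).

v_3 = (5, -14)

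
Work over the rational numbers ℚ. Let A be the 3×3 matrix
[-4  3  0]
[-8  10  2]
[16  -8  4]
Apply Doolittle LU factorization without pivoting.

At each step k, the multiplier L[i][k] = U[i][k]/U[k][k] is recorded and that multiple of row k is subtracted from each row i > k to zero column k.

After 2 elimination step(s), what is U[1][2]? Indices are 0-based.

U[1][2] = 2

[col 0] pivot -4
  R1 -= 2*R0 → (0, 4, 2)  (L[1][0] := 2)
  R2 -= -4*R0 → (0, 4, 4)  (L[2][0] := -4)
[col 1] pivot 4
  R2 -= 1*R1 → (0, 0, 2)  (L[2][1] := 1)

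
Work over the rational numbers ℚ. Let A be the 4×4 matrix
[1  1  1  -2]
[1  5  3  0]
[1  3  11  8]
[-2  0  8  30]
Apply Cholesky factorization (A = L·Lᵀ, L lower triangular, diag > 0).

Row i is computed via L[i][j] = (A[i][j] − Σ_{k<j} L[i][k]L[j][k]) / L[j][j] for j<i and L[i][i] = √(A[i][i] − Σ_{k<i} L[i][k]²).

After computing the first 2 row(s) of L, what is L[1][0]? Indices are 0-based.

Step 1: L[0][0] = √(1) = 1.
  L[1][0] = (1) / L[0][0] = 1.
Step 2: L[1][1] = √(4) = 2.

L[1][0] = 1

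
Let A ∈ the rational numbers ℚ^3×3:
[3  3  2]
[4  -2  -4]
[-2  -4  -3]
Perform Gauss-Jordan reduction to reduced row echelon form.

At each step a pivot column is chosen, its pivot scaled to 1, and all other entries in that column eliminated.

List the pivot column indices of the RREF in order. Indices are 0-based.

pivot(0,0)=3: scale R0 → (1, 1, 2/3)
  clear (1,0): R1 −= (4)R0 → (0, -6, -20/3)
  clear (2,0): R2 −= (-2)R0 → (0, -2, -5/3)
pivot(1,1)=-6: scale R1 → (0, 1, 10/9)
  clear (0,1): R0 −= (1)R1 → (1, 0, -4/9)
  clear (2,1): R2 −= (-2)R1 → (0, 0, 5/9)
pivot(2,2)=5/9: scale R2 → (0, 0, 1)
  clear (0,2): R0 −= (-4/9)R2 → (1, 0, 0)
  clear (1,2): R1 −= (10/9)R2 → (0, 1, 0)

pivot columns: 0, 1, 2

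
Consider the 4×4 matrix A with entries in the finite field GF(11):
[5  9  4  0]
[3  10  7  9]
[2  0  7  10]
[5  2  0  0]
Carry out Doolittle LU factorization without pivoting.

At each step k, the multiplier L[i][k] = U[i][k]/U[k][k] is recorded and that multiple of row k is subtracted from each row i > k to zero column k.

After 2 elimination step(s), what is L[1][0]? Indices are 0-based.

L[1][0] = 5

Step 1: pivot at (0,0) is 5.
  row1 ← row1 − (5)·row0  ⇒  L[1][0]=5, U row1=(0, 9, 9, 9)
  row2 ← row2 − (7)·row0  ⇒  L[2][0]=7, U row2=(0, 3, 1, 10)
  row3 ← row3 − (1)·row0  ⇒  L[3][0]=1, U row3=(0, 4, 7, 0)
Step 2: pivot at (1,1) is 9.
  row2 ← row2 − (4)·row1  ⇒  L[2][1]=4, U row2=(0, 0, 9, 7)
  row3 ← row3 − (9)·row1  ⇒  L[3][1]=9, U row3=(0, 0, 3, 7)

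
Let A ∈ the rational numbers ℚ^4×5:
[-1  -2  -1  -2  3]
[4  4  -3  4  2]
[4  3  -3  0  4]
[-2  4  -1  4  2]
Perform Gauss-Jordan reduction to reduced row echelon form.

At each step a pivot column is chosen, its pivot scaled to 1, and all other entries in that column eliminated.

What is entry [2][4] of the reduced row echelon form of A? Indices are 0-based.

[1] R0 /= -1  ⇒  (1, 2, 1, 2, -3)
     R1 -= 4·R0  ⇒  (0, -4, -7, -4, 14)
     R2 -= 4·R0  ⇒  (0, -5, -7, -8, 16)
     R3 -= -2·R0  ⇒  (0, 8, 1, 8, -4)
[2] R1 /= -4  ⇒  (0, 1, 7/4, 1, -7/2)
     R0 -= 2·R1  ⇒  (1, 0, -5/2, 0, 4)
     R2 -= -5·R1  ⇒  (0, 0, 7/4, -3, -3/2)
     R3 -= 8·R1  ⇒  (0, 0, -13, 0, 24)
[3] R2 /= 7/4  ⇒  (0, 0, 1, -12/7, -6/7)
     R0 -= -5/2·R2  ⇒  (1, 0, 0, -30/7, 13/7)
     R1 -= 7/4·R2  ⇒  (0, 1, 0, 4, -2)
     R3 -= -13·R2  ⇒  (0, 0, 0, -156/7, 90/7)
[4] R3 /= -156/7  ⇒  (0, 0, 0, 1, -15/26)
     R0 -= -30/7·R3  ⇒  (1, 0, 0, 0, -8/13)
     R1 -= 4·R3  ⇒  (0, 1, 0, 0, 4/13)
     R2 -= -12/7·R3  ⇒  (0, 0, 1, 0, -24/13)

M[2][4] = -24/13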